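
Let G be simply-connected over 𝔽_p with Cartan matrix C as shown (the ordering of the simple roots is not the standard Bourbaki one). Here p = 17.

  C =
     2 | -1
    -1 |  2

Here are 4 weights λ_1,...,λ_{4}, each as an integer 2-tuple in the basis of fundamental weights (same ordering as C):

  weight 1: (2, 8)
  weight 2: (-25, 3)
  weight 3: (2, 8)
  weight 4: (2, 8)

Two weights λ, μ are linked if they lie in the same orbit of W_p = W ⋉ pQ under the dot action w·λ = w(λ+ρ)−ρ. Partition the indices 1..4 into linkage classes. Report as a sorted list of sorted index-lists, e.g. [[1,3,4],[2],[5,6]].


Root system A_2: the 2×2 matrix C matches after relabeling.

λ_j+ρ reflected into Ā_17 (⟨·,θ^∨⟩≤17); 2-tuples as given:

  1: (3, 9);  2: (3, 10);  3: (3, 9);  4: (3, 9)

These 4 weights hit 2 W_17-dot-orbits; sizes (3, 1):

[[1, 3, 4], [2]]


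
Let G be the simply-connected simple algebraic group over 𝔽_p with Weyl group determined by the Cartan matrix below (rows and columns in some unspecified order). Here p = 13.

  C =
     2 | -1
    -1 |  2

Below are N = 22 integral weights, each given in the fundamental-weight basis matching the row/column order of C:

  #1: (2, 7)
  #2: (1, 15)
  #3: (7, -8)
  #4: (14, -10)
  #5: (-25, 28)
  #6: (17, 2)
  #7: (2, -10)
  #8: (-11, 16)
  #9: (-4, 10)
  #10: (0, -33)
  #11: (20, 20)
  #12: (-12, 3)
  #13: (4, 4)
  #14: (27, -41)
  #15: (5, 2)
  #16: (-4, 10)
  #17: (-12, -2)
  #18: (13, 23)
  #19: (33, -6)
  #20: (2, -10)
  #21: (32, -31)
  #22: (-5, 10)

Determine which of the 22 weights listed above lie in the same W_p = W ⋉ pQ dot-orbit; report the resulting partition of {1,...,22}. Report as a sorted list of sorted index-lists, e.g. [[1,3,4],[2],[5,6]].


Type A_2, rank 2, |W|=6; reorder rows/cols to standard.

Ā_13 reps of the 22 weights (A_2, coords as presented):

    1: (3, 8)
    2: (3, 8)
    3: (1, 7)
    4: (4, 7)
    5: (3, 8)
    6: (5, 5)
    7: (6, 3)
    8: (6, 3)
    9: (3, 8)
    10: (1, 7)
    11: (5, 5)
    12: (4, 7)
    13: (5, 5)
    14: (1, 11)
    15: (6, 3)
    16: (3, 8)
    17: (1, 11)
    18: (1, 11)
    19: (5, 5)
    20: (6, 3)
    21: (6, 3)
    22: (4, 7)

The 22 indices split into 6 linkage classes (same alcove rep ⇔ same W_13-dot-orbit):

[[1, 2, 5, 9, 16], [3, 10], [4, 12, 22], [6, 11, 13, 19], [7, 8, 15, 20, 21], [14, 17, 18]]


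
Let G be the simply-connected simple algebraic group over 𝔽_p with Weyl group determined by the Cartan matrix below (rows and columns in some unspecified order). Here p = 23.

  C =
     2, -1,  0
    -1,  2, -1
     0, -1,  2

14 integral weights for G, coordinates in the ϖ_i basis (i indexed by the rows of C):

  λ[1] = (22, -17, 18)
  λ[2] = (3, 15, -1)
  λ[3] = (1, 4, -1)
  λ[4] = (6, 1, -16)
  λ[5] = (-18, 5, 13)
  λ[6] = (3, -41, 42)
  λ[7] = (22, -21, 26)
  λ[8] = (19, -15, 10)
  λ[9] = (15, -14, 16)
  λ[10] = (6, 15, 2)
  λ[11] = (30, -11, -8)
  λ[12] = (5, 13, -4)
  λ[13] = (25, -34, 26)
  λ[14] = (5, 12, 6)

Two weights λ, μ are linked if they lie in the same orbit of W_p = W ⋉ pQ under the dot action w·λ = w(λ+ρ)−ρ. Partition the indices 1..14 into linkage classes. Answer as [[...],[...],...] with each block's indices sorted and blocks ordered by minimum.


C ↔ A_3 under row/col permutation; |W(A_3)| = 24.

W_23-reps of the 14 weights in Ā_23 (same 3-coord order as C):

  [1] (4, 16, 0) · [2] (4, 16, 0) · [3] (2, 5, 0) · [4] (6, 7, 2) · [5] (6, 11, 3) · [6] (3, 13, 4) · [7] (4, 16, 0) · [8] (6, 11, 3) · [9] (3, 13, 4) · [10] (4, 16, 0) · [11] (6, 7, 2) · [12] (6, 11, 3) · [13] (3, 13, 4) · [14] (3, 13, 4)

Linkage partition of the 14 weights (5 classes, p=23):

[[1, 2, 7, 10], [3], [4, 11], [5, 8, 12], [6, 9, 13, 14]]


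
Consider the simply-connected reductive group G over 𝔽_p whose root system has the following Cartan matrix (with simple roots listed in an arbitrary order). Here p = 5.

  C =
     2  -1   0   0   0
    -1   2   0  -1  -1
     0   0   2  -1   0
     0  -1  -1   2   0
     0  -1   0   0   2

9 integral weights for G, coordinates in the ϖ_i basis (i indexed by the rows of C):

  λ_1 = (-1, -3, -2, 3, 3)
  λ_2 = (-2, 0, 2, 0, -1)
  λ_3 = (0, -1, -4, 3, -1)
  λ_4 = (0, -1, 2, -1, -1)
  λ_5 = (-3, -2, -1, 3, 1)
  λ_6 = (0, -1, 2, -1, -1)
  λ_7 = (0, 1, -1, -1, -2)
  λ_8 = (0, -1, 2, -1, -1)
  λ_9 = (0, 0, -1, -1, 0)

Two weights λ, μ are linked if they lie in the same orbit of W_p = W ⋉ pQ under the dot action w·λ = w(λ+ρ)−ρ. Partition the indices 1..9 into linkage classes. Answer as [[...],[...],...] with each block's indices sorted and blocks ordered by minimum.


Type D_5, rank 5, |W|=1920; reorder rows/cols to standard.

Alcove-folded reps (p=5, 9 weights, presented ϖ-order):

    λ_1+ρ ↦ (1, 1, 0, 0, 1)
    λ_2+ρ ↦ (1, 0, 3, 0, 0)
    λ_3+ρ ↦ (1, 0, 3, 0, 0)
    λ_4+ρ ↦ (1, 0, 3, 0, 0)
    λ_5+ρ ↦ (1, 1, 0, 0, 1)
    λ_6+ρ ↦ (1, 0, 3, 0, 0)
    λ_7+ρ ↦ (1, 1, 0, 0, 1)
    λ_8+ρ ↦ (1, 0, 3, 0, 0)
    λ_9+ρ ↦ (1, 1, 0, 0, 1)

These 9 weights hit 2 W_5-dot-orbits; sizes (4, 5):

[[1, 5, 7, 9], [2, 3, 4, 6, 8]]


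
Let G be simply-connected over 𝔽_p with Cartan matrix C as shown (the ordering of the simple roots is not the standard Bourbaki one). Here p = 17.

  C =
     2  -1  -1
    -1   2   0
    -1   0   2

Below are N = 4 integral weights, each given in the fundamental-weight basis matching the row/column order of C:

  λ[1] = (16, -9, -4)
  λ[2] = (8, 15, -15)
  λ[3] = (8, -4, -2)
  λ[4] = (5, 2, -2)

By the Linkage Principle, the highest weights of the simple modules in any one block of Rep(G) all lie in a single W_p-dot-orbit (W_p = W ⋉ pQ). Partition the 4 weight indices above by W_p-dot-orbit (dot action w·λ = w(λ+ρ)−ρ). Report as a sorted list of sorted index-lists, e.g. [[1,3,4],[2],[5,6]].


Root system A_3: the 3×3 matrix C matches after relabeling.

W_17-reps of the 4 weights in Ā_17 (same 3-coord order as C):

    1: (6, 8, 3)
    2: (5, 3, 1)
    3: (5, 3, 1)
    4: (5, 3, 1)

2 distinct reps among the 4 weights ⇒ 2 W_17-linkage classes:

[[1], [2, 3, 4]]


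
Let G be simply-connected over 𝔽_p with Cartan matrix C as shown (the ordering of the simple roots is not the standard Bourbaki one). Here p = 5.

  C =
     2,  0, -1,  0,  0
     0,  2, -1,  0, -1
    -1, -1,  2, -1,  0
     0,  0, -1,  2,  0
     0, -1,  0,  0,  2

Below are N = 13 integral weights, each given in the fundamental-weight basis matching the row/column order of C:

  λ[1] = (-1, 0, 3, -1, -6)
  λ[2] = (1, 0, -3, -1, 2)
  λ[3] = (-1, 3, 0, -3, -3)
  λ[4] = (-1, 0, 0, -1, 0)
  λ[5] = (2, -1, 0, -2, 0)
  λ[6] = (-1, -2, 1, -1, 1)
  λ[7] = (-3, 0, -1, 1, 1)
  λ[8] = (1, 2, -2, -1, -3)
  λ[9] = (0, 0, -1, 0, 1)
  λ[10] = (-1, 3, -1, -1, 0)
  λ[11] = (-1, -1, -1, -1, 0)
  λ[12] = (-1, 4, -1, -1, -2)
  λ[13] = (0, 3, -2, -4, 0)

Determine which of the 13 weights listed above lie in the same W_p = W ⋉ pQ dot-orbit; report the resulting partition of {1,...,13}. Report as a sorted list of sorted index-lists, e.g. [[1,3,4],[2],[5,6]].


Cartan matrix: type D_5 (|W|=1920); un-permuting the 5 rows.

W_5-reps of the 13 weights in Ā_5 (same 5-coord order as C):

  1: (0, 0, 0, 0, 1)
  2: (1, 0, 0, 1, 2)
  3: (1, 0, 0, 1, 2)
  4: (0, 1, 1, 0, 1)
  5: (3, 0, 0, 1, 1)
  6: (0, 1, 1, 0, 1)
  7: (0, 1, 1, 0, 1)
  8: (1, 0, 0, 1, 2)
  9: (1, 0, 0, 1, 2)
  10: (0, 0, 0, 0, 1)
  11: (0, 0, 0, 0, 1)
  12: (0, 0, 0, 0, 1)
  13: (3, 0, 0, 1, 1)

Linkage partition of the 13 weights (4 classes, p=5):

[[1, 10, 11, 12], [2, 3, 8, 9], [4, 6, 7], [5, 13]]


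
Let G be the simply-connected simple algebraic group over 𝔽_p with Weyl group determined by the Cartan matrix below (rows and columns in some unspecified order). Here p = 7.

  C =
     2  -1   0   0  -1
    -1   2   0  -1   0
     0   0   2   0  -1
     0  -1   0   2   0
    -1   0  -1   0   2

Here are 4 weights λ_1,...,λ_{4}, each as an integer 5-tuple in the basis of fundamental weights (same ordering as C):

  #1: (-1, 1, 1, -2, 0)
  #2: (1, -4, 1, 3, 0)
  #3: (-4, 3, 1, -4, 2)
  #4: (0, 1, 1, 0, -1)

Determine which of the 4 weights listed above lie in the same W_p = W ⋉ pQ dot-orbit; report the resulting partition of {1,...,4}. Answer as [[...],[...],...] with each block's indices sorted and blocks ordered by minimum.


C ↔ A_5 under row/col permutation; |W(A_5)| = 720.

Alcove-folded reps (p=7, 4 weights, presented ϖ-order):

  λ_1 → (0, 1, 2, 1, 1);  λ_2 → (1, 2, 2, 1, 0);  λ_3 → (1, 2, 2, 1, 0);  λ_4 → (1, 2, 2, 1, 0)

Linkage partition of the 4 weights (2 classes, p=7):

[[1], [2, 3, 4]]


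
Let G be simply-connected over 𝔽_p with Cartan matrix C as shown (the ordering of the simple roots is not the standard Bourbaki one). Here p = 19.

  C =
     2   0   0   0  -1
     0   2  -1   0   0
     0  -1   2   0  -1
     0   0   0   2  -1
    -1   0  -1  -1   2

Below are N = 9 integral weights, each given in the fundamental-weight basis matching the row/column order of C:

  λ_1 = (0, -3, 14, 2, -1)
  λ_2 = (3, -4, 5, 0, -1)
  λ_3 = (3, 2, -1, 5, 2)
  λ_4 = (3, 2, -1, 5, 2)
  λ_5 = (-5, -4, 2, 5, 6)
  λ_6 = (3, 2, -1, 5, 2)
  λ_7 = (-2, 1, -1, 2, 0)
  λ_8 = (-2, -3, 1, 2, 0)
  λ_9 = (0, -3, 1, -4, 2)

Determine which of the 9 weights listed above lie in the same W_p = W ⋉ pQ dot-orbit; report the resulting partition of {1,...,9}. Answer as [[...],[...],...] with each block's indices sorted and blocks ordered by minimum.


D_5 Cartan matrix, 5 simple roots permuted; ρ=(1,1,1,1,1).

Ā_19 reps of the 9 weights (D_5, coords as presented):

  [1] (1, 2, 0, 3, 0);  [2] (4, 3, 3, 1, 0);  [3] (4, 3, 0, 6, 3);  [4] (4, 3, 0, 6, 3);  [5] (4, 3, 0, 6, 3);  [6] (4, 3, 0, 6, 3);  [7] (1, 2, 0, 3, 0);  [8] (1, 2, 0, 3, 0);  [9] (1, 2, 0, 3, 0)

Grouping the 9 weights by Ā_19-representative: 3 linkage classes.

[[1, 7, 8, 9], [2], [3, 4, 5, 6]]


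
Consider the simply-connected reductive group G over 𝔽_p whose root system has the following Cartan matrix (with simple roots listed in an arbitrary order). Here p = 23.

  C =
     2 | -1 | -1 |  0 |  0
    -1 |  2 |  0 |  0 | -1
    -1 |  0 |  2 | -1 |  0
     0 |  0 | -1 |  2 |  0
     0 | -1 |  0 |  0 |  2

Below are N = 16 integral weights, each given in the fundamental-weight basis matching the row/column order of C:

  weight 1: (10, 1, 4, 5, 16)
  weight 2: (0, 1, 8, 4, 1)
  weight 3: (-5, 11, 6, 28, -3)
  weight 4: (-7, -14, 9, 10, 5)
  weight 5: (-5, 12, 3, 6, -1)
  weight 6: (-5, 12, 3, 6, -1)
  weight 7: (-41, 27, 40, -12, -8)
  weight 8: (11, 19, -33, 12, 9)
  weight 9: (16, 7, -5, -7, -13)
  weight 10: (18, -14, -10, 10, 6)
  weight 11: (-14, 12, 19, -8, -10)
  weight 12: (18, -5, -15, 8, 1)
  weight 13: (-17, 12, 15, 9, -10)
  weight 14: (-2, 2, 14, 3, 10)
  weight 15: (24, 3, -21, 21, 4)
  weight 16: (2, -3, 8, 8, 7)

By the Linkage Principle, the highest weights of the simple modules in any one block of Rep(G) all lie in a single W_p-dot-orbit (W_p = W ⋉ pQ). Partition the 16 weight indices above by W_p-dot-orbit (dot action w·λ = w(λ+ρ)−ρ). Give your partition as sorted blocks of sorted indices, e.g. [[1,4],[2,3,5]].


A_5 Cartan matrix, 5 simple roots permuted; ρ=(1,1,1,1,1).

Each λ_j+ρ reduced to Ā_23; 5-tuples below use C's row order:

  λ_1+ρ ↦ (4, 1, 7, 5, 1) · λ_2+ρ ↦ (1, 2, 9, 5, 2) · λ_3+ρ ↦ (3, 4, 6, 2, 6) · λ_4+ρ ↦ (3, 4, 6, 2, 6) · λ_5+ρ ↦ (4, 9, 0, 7, 0) · λ_6+ρ ↦ (4, 9, 0, 7, 0) · λ_7+ρ ↦ (4, 1, 7, 5, 1) · λ_8+ρ ↦ (4, 9, 0, 7, 0) · λ_9+ρ ↦ (3, 4, 6, 2, 6) · λ_10+ρ ↦ (3, 4, 6, 2, 6) · λ_11+ρ ↦ (4, 9, 0, 7, 0) · λ_12+ρ ↦ (1, 2, 9, 5, 2) · λ_13+ρ ↦ (4, 9, 0, 7, 0) · λ_14+ρ ↦ (1, 2, 9, 5, 2) · λ_15+ρ ↦ (1, 2, 9, 5, 2) · λ_16+ρ ↦ (1, 2, 9, 5, 2)

Grouping the 16 weights by Ā_23-representative: 4 linkage classes.

[[1, 7], [2, 12, 14, 15, 16], [3, 4, 9, 10], [5, 6, 8, 11, 13]]


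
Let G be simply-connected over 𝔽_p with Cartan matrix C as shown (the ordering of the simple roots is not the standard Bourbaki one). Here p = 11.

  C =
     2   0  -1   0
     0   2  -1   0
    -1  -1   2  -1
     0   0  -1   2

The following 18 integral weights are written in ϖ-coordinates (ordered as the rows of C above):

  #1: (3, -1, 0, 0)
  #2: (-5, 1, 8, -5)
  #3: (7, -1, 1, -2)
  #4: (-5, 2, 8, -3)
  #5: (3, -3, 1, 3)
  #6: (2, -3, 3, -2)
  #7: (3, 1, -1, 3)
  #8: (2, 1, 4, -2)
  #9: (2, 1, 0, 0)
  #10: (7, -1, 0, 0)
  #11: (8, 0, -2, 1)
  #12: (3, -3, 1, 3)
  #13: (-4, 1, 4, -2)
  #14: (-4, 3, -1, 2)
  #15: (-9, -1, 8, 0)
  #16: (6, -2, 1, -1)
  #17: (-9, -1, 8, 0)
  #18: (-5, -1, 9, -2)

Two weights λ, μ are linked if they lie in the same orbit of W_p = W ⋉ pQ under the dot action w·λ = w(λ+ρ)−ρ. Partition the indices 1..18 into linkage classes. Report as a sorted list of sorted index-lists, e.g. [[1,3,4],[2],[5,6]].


Type D_4, rank 4, |W|=192; reorder rows/cols to standard.

Alcove-folded reps (p=11, 18 weights, presented ϖ-order):

    λ_1+ρ ↦ (4, 0, 1, 1)
    λ_2+ρ ↦ (4, 2, 0, 4)
    λ_3+ρ ↦ (8, 0, 1, 1)
    λ_4+ρ ↦ (3, 2, 1, 1)
    λ_5+ρ ↦ (4, 2, 0, 4)
    λ_6+ρ ↦ (3, 2, 1, 1)
    λ_7+ρ ↦ (4, 2, 0, 4)
    λ_8+ρ ↦ (3, 2, 1, 1)
    λ_9+ρ ↦ (3, 2, 1, 1)
    λ_10+ρ ↦ (8, 0, 1, 1)
    λ_11+ρ ↦ (8, 0, 1, 1)
    λ_12+ρ ↦ (4, 2, 0, 4)
    λ_13+ρ ↦ (3, 2, 1, 1)
    λ_14+ρ ↦ (0, 1, 3, 0)
    λ_15+ρ ↦ (8, 0, 1, 1)
    λ_16+ρ ↦ (7, 1, 1, 0)
    λ_17+ρ ↦ (8, 0, 1, 1)
    λ_18+ρ ↦ (4, 0, 1, 1)

Partition of {1..18} into 6 W_11-dot-orbits:

[[1, 18], [2, 5, 7, 12], [3, 10, 11, 15, 17], [4, 6, 8, 9, 13], [14], [16]]


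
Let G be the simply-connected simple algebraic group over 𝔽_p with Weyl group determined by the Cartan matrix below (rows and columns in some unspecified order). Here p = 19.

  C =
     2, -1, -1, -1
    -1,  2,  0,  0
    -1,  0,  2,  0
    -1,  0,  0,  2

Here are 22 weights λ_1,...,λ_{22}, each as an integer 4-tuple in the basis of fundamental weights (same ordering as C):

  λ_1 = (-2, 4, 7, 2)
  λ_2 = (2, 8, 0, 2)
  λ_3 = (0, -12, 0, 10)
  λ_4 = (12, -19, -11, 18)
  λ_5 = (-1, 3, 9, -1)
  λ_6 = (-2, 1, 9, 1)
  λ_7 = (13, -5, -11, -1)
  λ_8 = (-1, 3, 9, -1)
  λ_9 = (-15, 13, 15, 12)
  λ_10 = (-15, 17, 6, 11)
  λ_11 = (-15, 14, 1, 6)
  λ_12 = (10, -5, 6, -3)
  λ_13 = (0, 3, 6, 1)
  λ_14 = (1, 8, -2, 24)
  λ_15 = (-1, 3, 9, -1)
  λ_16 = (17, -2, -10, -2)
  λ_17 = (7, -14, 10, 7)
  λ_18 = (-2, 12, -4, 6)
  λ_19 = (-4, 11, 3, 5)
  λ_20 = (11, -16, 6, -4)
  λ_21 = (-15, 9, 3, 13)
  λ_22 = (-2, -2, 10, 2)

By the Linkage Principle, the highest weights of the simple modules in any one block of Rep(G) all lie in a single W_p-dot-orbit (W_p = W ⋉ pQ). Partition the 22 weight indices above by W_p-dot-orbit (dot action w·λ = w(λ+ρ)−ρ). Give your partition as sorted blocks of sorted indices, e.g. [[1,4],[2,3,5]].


C ↔ D_4 under row/col permutation; |W(D_4)| = 192.

λ_j+ρ reflected into Ā_19 (⟨·,θ^∨⟩≤19); 4-tuples as given:

    λ_1 → (1, 4, 7, 2)
    λ_2 → (3, 9, 1, 3)
    λ_3 → (1, 1, 9, 1)
    λ_4 → (3, 0, 2, 1)
    λ_5 → (0, 4, 10, 0)
    λ_6 → (1, 1, 9, 1)
    λ_7 → (0, 4, 10, 0)
    λ_8 → (0, 4, 10, 0)
    λ_9 → (3, 0, 2, 1)
    λ_10 → (1, 4, 7, 2)
    λ_11 → (1, 4, 7, 2)
    λ_12 → (1, 4, 7, 2)
    λ_13 → (1, 4, 7, 2)
    λ_14 → (1, 1, 9, 1)
    λ_15 → (0, 4, 10, 0)
    λ_16 → (1, 1, 9, 1)
    λ_17 → (3, 5, 3, 0)
    λ_18 → (3, 9, 1, 3)
    λ_19 → (3, 9, 1, 3)
    λ_20 → (3, 9, 1, 3)
    λ_21 → (0, 4, 10, 0)
    λ_22 → (1, 1, 9, 1)

Linkage partition of the 22 weights (6 classes, p=19):

[[1, 10, 11, 12, 13], [2, 18, 19, 20], [3, 6, 14, 16, 22], [4, 9], [5, 7, 8, 15, 21], [17]]


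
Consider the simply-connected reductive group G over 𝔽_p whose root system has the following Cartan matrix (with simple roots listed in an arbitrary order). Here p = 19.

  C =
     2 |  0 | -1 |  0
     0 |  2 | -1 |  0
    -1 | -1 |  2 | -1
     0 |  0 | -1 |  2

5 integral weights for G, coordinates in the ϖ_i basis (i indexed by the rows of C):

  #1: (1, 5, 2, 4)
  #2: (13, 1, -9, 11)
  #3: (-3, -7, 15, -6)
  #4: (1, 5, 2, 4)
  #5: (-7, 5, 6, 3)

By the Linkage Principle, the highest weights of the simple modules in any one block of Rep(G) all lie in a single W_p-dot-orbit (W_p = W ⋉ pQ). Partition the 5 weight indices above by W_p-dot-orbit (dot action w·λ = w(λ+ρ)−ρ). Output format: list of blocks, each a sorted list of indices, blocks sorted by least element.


Root system D_4: the 4×4 matrix C matches after relabeling.

Ā_19 reps of the 5 weights (D_4, coords as presented):

  λ_1 → (2, 6, 3, 5)
  λ_2 → (6, 6, 1, 4)
  λ_3 → (2, 6, 3, 5)
  λ_4 → (2, 6, 3, 5)
  λ_5 → (6, 6, 1, 4)

These 5 weights hit 2 W_19-dot-orbits; sizes (3, 2):

[[1, 3, 4], [2, 5]]


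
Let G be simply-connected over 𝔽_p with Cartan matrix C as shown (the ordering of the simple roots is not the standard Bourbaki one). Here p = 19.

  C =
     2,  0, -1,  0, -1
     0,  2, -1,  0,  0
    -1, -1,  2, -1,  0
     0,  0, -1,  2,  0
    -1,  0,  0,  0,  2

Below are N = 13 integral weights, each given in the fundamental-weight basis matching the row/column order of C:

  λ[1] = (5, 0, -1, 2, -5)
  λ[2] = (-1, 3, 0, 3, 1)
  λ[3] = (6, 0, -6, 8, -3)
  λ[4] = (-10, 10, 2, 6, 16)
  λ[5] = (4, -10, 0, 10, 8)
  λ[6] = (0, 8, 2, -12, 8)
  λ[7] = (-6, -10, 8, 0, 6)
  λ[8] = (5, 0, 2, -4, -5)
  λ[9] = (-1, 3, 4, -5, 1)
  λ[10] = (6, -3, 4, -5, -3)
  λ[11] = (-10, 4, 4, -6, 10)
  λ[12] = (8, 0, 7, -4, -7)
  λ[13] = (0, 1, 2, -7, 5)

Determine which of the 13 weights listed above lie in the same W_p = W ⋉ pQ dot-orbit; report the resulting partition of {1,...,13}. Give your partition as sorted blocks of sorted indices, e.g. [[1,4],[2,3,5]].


Root system D_5: the 5×5 matrix C matches after relabeling.

Each λ_j+ρ reduced to Ā_19; 5-tuples below use C's row order:

  1: (2, 1, 0, 3, 4);  2: (0, 4, 1, 4, 2);  3: (0, 4, 1, 4, 2);  4: (4, 1, 1, 3, 2);  5: (4, 1, 1, 3, 2);  6: (4, 1, 1, 3, 2);  7: (0, 4, 1, 4, 2);  8: (2, 1, 0, 3, 4);  9: (0, 4, 1, 4, 2);  10: (4, 1, 1, 3, 2);  11: (0, 4, 1, 4, 2);  12: (4, 1, 1, 3, 2);  13: (2, 1, 0, 3, 4)

These 13 weights hit 3 W_19-dot-orbits; sizes (3, 5, 5):

[[1, 8, 13], [2, 3, 7, 9, 11], [4, 5, 6, 10, 12]]


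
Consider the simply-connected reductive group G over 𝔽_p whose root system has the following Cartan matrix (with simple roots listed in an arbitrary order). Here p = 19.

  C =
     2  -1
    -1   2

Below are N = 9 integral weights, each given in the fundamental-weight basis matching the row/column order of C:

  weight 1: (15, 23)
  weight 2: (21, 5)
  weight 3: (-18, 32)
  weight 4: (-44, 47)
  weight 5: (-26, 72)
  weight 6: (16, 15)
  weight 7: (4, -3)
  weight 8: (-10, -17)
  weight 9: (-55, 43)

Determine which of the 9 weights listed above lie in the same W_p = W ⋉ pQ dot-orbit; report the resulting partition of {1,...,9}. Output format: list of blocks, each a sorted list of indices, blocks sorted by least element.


Cartan matrix: type A_2 (|W|=6); un-permuting the 2 rows.

W_19-reps of the 9 weights in Ā_19 (same 2-coord order as C):

  λ_1+ρ ↦ (3, 2);  λ_2+ρ ↦ (10, 3);  λ_3+ρ ↦ (3, 2);  λ_4+ρ ↦ (5, 9);  λ_5+ρ ↦ (10, 3);  λ_6+ρ ↦ (3, 2);  λ_7+ρ ↦ (3, 2);  λ_8+ρ ↦ (10, 3);  λ_9+ρ ↦ (10, 3)

The 9 indices split into 3 linkage classes (same alcove rep ⇔ same W_19-dot-orbit):

[[1, 3, 6, 7], [2, 5, 8, 9], [4]]


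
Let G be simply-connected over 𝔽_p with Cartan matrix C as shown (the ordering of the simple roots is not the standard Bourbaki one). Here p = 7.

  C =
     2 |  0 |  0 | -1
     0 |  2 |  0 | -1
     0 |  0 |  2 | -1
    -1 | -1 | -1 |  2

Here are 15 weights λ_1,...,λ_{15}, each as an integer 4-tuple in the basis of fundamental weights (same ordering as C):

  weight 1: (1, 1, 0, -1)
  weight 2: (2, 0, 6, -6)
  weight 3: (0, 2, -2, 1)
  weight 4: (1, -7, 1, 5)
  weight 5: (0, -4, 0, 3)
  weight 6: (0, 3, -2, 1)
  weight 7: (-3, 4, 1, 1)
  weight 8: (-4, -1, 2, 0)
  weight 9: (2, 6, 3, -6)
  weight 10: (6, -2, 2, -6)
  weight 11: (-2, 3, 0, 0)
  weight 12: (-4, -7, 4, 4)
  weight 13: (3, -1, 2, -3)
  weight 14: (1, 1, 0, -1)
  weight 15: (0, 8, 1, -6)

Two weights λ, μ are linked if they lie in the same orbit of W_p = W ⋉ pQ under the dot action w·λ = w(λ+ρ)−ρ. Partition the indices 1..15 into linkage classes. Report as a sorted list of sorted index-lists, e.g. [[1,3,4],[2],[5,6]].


D_4 Cartan matrix, 4 simple roots permuted; ρ=(1,1,1,1).

Folding the 15 weights λ_j+ρ into Ā_7 (reps in the given 4-coord order):

  [1] (2, 2, 1, 0) · [2] (1, 3, 1, 1) · [3] (1, 3, 1, 1) · [4] (1, 3, 1, 1) · [5] (1, 3, 1, 1) · [6] (1, 4, 1, 0) · [7] (0, 3, 0, 2) · [8] (1, 2, 1, 0) · [9] (2, 2, 1, 0) · [10] (1, 3, 1, 1) · [11] (1, 4, 1, 0) · [12] (1, 2, 1, 0) · [13] (2, 2, 1, 0) · [14] (2, 2, 1, 0) · [15] (2, 2, 1, 0)

Partition of {1..15} into 5 W_7-dot-orbits:

[[1, 9, 13, 14, 15], [2, 3, 4, 5, 10], [6, 11], [7], [8, 12]]


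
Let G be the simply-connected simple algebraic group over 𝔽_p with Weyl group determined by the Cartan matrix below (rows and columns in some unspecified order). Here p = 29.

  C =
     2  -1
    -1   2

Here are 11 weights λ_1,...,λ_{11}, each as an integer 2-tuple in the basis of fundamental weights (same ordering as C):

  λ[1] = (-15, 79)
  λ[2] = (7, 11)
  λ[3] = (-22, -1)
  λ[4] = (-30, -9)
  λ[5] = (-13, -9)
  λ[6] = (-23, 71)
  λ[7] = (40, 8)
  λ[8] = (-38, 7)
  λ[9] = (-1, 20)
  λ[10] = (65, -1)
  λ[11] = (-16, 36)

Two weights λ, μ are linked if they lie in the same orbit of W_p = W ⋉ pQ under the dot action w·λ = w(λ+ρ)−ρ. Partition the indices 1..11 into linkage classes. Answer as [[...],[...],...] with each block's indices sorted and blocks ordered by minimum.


Root system A_2: the 2×2 matrix C matches after relabeling.

W_29-reps of the 11 weights in Ā_29 (same 2-coord order as C):

  λ_1+ρ ↦ (7, 14);  λ_2+ρ ↦ (8, 12);  λ_3+ρ ↦ (0, 21);  λ_4+ρ ↦ (0, 21);  λ_5+ρ ↦ (8, 12);  λ_6+ρ ↦ (7, 14);  λ_7+ρ ↦ (8, 12);  λ_8+ρ ↦ (0, 21);  λ_9+ρ ↦ (0, 21);  λ_10+ρ ↦ (0, 21);  λ_11+ρ ↦ (7, 14)

Partition of {1..11} into 3 W_29-dot-orbits:

[[1, 6, 11], [2, 5, 7], [3, 4, 8, 9, 10]]


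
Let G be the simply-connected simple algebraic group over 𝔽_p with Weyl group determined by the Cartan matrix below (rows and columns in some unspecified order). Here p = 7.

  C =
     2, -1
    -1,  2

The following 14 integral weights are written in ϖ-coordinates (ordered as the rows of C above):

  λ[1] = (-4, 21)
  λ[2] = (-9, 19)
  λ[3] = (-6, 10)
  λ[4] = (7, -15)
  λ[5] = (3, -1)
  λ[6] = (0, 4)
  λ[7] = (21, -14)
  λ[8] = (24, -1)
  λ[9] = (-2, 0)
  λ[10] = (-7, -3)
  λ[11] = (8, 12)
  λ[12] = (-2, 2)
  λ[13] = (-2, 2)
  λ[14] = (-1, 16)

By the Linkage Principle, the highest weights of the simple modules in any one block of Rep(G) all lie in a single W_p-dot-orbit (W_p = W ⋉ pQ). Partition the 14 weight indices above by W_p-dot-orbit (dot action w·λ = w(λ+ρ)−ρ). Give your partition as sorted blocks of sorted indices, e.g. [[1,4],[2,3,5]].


Dynkin diagram of C (from the 2 off-diagonal −1 entries): A_2.

Folding the 14 weights λ_j+ρ into Ā_7 (reps in the given 2-coord order):

  1: (1, 2)
  2: (1, 5)
  3: (1, 2)
  4: (1, 0)
  5: (4, 0)
  6: (1, 5)
  7: (1, 5)
  8: (4, 0)
  9: (1, 0)
  10: (1, 5)
  11: (1, 5)
  12: (1, 2)
  13: (1, 2)
  14: (4, 0)

Grouping the 14 weights by Ā_7-representative: 4 linkage classes.

[[1, 3, 12, 13], [2, 6, 7, 10, 11], [4, 9], [5, 8, 14]]


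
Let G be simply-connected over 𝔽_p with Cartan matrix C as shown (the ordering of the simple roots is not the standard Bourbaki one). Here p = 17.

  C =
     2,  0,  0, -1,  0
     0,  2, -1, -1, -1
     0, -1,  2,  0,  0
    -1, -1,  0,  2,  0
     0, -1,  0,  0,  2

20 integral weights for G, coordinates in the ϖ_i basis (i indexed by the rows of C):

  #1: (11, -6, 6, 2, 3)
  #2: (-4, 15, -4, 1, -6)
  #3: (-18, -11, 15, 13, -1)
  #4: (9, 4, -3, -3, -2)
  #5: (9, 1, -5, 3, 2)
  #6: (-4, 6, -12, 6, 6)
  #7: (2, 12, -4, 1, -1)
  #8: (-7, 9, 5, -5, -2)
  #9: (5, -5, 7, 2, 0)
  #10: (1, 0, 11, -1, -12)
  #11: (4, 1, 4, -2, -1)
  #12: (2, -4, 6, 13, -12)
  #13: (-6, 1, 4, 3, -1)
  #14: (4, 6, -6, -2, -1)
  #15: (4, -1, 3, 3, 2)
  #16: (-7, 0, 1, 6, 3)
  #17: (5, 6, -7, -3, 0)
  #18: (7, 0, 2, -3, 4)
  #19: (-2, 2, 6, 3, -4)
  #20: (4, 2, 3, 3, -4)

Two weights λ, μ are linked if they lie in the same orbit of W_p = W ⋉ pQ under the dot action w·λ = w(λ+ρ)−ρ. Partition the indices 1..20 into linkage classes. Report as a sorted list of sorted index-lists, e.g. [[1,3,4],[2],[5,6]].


Dynkin diagram of C (from the 8 off-diagonal −1 entries): D_5.

Each λ_j+ρ reduced to Ā_17; 5-tuples below use C's row order:

  λ_1 → (8, 0, 2, 2, 1);  λ_2 → (6, 1, 2, 1, 4);  λ_3 → (1, 0, 7, 3, 3);  λ_4 → (8, 0, 2, 2, 1);  λ_5 → (8, 0, 2, 2, 1);  λ_6 → (1, 0, 7, 3, 3);  λ_7 → (8, 0, 2, 2, 1);  λ_8 → (4, 1, 5, 1, 0);  λ_9 → (5, 0, 4, 1, 3);  λ_10 → (8, 0, 2, 2, 1);  λ_11 → (4, 1, 5, 1, 0);  λ_12 → (1, 0, 7, 3, 3);  λ_13 → (4, 1, 5, 1, 0);  λ_14 → (4, 1, 5, 1, 0);  λ_15 → (5, 0, 4, 1, 3);  λ_16 → (6, 1, 2, 1, 4);  λ_17 → (4, 1, 5, 1, 0);  λ_18 → (6, 1, 2, 1, 4);  λ_19 → (1, 0, 7, 3, 3);  λ_20 → (5, 0, 4, 1, 3)

Grouping the 20 weights by Ā_17-representative: 5 linkage classes.

[[1, 4, 5, 7, 10], [2, 16, 18], [3, 6, 12, 19], [8, 11, 13, 14, 17], [9, 15, 20]]


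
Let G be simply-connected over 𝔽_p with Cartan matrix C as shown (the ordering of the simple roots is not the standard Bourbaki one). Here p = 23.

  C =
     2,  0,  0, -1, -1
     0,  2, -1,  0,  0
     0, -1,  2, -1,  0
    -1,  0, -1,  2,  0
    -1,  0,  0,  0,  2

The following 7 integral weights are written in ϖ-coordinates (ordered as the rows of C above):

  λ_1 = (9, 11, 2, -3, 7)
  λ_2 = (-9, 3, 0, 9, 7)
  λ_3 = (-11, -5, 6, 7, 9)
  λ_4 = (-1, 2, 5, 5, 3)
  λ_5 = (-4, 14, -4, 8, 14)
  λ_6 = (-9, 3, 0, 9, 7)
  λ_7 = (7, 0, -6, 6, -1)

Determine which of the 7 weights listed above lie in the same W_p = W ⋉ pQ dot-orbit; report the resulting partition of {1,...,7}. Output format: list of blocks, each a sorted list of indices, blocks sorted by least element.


Root system A_5: the 5×5 matrix C matches after relabeling.

Ā_23 reps of the 7 weights (A_5, coords as presented):

  [1] (8, 4, 1, 2, 0)
  [2] (8, 4, 1, 2, 0)
  [3] (8, 4, 1, 2, 0)
  [4] (0, 3, 6, 6, 4)
  [5] (3, 2, 3, 3, 2)
  [6] (8, 4, 1, 2, 0)
  [7] (8, 4, 1, 2, 0)

Grouping the 7 weights by Ā_23-representative: 3 linkage classes.

[[1, 2, 3, 6, 7], [4], [5]]


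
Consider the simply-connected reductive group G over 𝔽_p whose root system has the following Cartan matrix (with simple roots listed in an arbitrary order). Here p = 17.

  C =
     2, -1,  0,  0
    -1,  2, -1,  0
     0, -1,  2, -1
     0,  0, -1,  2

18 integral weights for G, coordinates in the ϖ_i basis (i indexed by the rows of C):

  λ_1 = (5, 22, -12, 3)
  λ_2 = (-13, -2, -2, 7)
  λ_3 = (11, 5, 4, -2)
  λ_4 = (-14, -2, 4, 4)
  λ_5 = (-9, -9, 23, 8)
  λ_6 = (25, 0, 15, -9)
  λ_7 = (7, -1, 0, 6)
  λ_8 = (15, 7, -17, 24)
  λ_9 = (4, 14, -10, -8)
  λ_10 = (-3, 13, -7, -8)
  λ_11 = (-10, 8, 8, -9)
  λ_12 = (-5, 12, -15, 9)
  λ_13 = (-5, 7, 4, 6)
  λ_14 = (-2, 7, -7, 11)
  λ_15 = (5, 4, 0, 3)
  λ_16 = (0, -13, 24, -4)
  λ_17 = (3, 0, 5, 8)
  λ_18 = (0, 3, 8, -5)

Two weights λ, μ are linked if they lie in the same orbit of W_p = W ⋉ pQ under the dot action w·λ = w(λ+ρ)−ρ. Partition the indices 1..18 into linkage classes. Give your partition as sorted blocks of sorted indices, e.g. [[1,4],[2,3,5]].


Dynkin diagram of C (from the 6 off-diagonal −1 entries): A_4.

Alcove-folded reps (p=17, 18 weights, presented ϖ-order):

  1: (6, 5, 1, 4);  2: (1, 1, 6, 6);  3: (6, 5, 1, 4);  4: (1, 4, 5, 4);  5: (8, 0, 1, 7);  6: (8, 0, 1, 7);  7: (8, 0, 1, 7);  8: (8, 0, 1, 7);  9: (1, 1, 6, 6);  10: (1, 1, 6, 6);  11: (8, 0, 1, 7);  12: (1, 4, 5, 4);  13: (1, 4, 5, 4);  14: (1, 1, 6, 6);  15: (6, 5, 1, 4);  16: (3, 1, 5, 5);  17: (1, 1, 6, 6);  18: (1, 4, 5, 4)

The 18 indices split into 5 linkage classes (same alcove rep ⇔ same W_17-dot-orbit):

[[1, 3, 15], [2, 9, 10, 14, 17], [4, 12, 13, 18], [5, 6, 7, 8, 11], [16]]


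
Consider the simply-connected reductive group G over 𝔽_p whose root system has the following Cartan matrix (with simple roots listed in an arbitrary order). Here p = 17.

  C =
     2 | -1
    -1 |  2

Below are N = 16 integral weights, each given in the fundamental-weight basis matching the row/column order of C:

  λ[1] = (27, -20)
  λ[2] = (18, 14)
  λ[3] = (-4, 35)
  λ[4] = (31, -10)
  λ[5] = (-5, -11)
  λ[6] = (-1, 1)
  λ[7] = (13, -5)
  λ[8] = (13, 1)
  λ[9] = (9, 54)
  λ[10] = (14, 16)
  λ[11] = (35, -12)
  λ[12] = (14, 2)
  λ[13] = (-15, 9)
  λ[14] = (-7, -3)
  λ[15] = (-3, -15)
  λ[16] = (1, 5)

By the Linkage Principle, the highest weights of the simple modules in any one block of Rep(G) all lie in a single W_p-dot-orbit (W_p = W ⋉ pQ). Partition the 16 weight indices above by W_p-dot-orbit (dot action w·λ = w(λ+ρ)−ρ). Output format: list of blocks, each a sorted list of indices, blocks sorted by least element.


C ↔ A_2 under row/col permutation; |W(A_2)| = 6.

λ_j+ρ reflected into Ā_17 (⟨·,θ^∨⟩≤17); 2-tuples as given:

    λ_1+ρ ↦ (2, 6)
    λ_2+ρ ↦ (0, 2)
    λ_3+ρ ↦ (14, 2)
    λ_4+ρ ↦ (2, 6)
    λ_5+ρ ↦ (10, 4)
    λ_6+ρ ↦ (0, 2)
    λ_7+ρ ↦ (10, 4)
    λ_8+ρ ↦ (14, 2)
    λ_9+ρ ↦ (10, 4)
    λ_10+ρ ↦ (0, 2)
    λ_11+ρ ↦ (2, 6)
    λ_12+ρ ↦ (14, 2)
    λ_13+ρ ↦ (10, 4)
    λ_14+ρ ↦ (2, 6)
    λ_15+ρ ↦ (14, 2)
    λ_16+ρ ↦ (2, 6)

4 distinct reps among the 16 weights ⇒ 4 W_17-linkage classes:

[[1, 4, 11, 14, 16], [2, 6, 10], [3, 8, 12, 15], [5, 7, 9, 13]]


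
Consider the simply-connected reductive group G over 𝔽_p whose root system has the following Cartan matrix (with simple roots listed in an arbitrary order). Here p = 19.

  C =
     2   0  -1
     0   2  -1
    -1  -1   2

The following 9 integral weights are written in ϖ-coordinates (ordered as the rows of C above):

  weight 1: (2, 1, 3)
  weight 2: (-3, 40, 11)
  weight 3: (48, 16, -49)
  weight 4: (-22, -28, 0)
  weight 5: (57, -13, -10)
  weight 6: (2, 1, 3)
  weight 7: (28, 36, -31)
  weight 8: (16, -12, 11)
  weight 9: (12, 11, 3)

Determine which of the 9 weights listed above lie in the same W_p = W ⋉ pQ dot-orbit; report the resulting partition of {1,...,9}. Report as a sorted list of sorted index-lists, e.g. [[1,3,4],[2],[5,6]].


Type A_3, rank 3, |W|=24; reorder rows/cols to standard.

Alcove-folded reps (p=19, 9 weights, presented ϖ-order):

  [1] (3, 2, 4) · [2] (3, 2, 4) · [3] (7, 1, 1) · [4] (7, 1, 1) · [5] (7, 1, 1) · [6] (3, 2, 4) · [7] (7, 1, 1) · [8] (7, 1, 1) · [9] (3, 2, 4)

Partition of {1..9} into 2 W_19-dot-orbits:

[[1, 2, 6, 9], [3, 4, 5, 7, 8]]


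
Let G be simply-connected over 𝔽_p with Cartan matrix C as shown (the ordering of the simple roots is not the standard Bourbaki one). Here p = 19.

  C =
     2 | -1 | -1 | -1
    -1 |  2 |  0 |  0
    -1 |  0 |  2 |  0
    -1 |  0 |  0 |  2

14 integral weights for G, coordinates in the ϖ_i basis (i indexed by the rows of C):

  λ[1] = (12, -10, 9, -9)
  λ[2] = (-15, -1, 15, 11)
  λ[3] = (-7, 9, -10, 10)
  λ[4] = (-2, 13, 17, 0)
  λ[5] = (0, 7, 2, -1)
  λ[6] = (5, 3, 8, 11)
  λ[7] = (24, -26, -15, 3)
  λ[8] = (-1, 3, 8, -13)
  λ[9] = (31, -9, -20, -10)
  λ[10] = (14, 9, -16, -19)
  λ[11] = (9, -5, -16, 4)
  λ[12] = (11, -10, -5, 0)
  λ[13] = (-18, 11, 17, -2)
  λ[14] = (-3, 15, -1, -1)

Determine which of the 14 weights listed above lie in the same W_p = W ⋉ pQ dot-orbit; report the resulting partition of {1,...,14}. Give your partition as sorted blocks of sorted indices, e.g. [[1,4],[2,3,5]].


Type D_4, rank 4, |W|=192; reorder rows/cols to standard.

Folding the 14 weights λ_j+ρ into Ā_19 (reps in the given 4-coord order):

  [1] (0, 5, 6, 4) · [2] (2, 12, 0, 0) · [3] (0, 5, 6, 4) · [4] (0, 1, 5, 12) · [5] (1, 8, 3, 0) · [6] (1, 8, 3, 0) · [7] (0, 5, 6, 4) · [8] (1, 8, 3, 0) · [9] (0, 5, 6, 4) · [10] (1, 8, 3, 0) · [11] (0, 5, 6, 4) · [12] (1, 8, 3, 0) · [13] (0, 1, 5, 12) · [14] (2, 12, 0, 0)

Grouping the 14 weights by Ā_19-representative: 4 linkage classes.

[[1, 3, 7, 9, 11], [2, 14], [4, 13], [5, 6, 8, 10, 12]]


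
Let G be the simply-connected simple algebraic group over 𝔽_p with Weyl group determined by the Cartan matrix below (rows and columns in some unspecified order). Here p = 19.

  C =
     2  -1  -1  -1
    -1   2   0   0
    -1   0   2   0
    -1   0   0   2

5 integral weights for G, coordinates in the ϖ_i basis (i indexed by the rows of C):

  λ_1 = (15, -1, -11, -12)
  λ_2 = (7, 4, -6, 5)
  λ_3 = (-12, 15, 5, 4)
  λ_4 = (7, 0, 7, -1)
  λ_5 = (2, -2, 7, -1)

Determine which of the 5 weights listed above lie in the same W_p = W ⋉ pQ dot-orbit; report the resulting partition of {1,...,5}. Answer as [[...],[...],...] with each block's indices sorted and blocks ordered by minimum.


Cartan matrix: type D_4 (|W|=192); un-permuting the 4 rows.

Ā_19 reps of the 5 weights (D_4, coords as presented):

  1: (0, 5, 5, 6)
  2: (0, 5, 5, 6)
  3: (0, 5, 5, 6)
  4: (2, 1, 8, 0)
  5: (2, 1, 8, 0)

Grouping the 5 weights by Ā_19-representative: 2 linkage classes.

[[1, 2, 3], [4, 5]]


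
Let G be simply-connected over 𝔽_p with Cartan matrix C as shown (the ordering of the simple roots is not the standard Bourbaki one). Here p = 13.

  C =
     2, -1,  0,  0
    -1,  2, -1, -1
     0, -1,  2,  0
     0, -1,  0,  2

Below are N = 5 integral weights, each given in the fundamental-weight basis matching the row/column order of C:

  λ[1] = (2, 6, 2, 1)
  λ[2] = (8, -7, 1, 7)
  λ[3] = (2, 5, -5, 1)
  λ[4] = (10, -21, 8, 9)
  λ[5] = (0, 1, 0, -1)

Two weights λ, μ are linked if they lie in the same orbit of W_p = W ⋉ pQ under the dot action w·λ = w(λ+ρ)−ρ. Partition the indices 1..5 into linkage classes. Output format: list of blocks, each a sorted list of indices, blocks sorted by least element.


Dynkin diagram of C (from the 6 off-diagonal −1 entries): D_4.

Folding the 5 weights λ_j+ρ into Ā_13 (reps in the given 4-coord order):

  λ_1+ρ ↦ (1, 2, 1, 0)
  λ_2+ρ ↦ (3, 2, 4, 2)
  λ_3+ρ ↦ (3, 2, 4, 2)
  λ_4+ρ ↦ (1, 2, 1, 0)
  λ_5+ρ ↦ (1, 2, 1, 0)

Grouping the 5 weights by Ā_13-representative: 2 linkage classes.

[[1, 4, 5], [2, 3]]


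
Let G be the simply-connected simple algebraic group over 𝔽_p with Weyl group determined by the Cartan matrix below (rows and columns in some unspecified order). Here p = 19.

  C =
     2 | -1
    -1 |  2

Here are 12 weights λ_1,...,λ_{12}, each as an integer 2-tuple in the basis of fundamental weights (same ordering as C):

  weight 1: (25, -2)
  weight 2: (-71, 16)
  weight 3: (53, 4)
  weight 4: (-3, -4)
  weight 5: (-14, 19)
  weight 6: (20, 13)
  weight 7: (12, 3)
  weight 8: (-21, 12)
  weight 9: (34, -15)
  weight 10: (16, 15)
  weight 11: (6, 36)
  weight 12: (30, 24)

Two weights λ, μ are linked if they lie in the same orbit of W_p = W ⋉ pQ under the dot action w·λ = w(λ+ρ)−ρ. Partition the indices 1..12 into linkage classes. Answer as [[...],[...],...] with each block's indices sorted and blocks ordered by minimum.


C ↔ A_2 under row/col permutation; |W(A_2)| = 6.

Folding the 12 weights λ_j+ρ into Ā_19 (reps in the given 2-coord order):

  1: (12, 6) · 2: (13, 4) · 3: (3, 2) · 4: (3, 2) · 5: (12, 6) · 6: (3, 2) · 7: (13, 4) · 8: (12, 6) · 9: (3, 2) · 10: (3, 2) · 11: (12, 6) · 12: (12, 6)

Partition of {1..12} into 3 W_19-dot-orbits:

[[1, 5, 8, 11, 12], [2, 7], [3, 4, 6, 9, 10]]


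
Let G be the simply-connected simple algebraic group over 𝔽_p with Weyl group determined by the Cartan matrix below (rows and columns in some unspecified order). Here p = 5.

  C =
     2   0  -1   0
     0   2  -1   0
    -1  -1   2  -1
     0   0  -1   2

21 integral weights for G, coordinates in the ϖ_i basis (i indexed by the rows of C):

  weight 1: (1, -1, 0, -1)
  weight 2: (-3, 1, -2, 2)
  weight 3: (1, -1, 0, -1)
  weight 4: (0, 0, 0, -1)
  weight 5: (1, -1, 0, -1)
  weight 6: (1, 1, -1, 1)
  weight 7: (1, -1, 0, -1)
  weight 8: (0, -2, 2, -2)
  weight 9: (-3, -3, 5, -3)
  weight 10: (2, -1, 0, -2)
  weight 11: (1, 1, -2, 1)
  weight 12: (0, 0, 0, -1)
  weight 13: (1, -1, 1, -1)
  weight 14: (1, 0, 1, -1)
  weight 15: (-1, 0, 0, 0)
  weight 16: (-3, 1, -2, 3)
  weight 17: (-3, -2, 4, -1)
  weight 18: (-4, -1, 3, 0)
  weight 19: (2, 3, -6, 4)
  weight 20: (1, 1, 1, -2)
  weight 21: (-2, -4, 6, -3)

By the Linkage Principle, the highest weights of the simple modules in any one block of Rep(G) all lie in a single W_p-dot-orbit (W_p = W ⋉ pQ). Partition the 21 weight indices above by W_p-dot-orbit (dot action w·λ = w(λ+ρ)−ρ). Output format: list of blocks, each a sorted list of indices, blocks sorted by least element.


Dynkin diagram of C (from the 6 off-diagonal −1 entries): D_4.

W_5-reps of the 21 weights in Ā_5 (same 4-coord order as C):

  1: (2, 0, 1, 0)
  2: (1, 1, 1, 0)
  3: (2, 0, 1, 0)
  4: (1, 1, 1, 0)
  5: (2, 0, 1, 0)
  6: (1, 1, 1, 1)
  7: (2, 0, 1, 0)
  8: (1, 1, 1, 1)
  9: (1, 1, 1, 1)
  10: (3, 0, 0, 1)
  11: (1, 1, 1, 1)
  12: (1, 1, 1, 0)
  13: (2, 0, 1, 0)
  14: (2, 1, 0, 0)
  15: (0, 1, 1, 1)
  16: (1, 1, 1, 1)
  17: (2, 1, 0, 0)
  18: (3, 0, 0, 1)
  19: (2, 1, 0, 0)
  20: (1, 1, 1, 0)
  21: (1, 1, 1, 0)

The 21 indices split into 6 linkage classes (same alcove rep ⇔ same W_5-dot-orbit):

[[1, 3, 5, 7, 13], [2, 4, 12, 20, 21], [6, 8, 9, 11, 16], [10, 18], [14, 17, 19], [15]]


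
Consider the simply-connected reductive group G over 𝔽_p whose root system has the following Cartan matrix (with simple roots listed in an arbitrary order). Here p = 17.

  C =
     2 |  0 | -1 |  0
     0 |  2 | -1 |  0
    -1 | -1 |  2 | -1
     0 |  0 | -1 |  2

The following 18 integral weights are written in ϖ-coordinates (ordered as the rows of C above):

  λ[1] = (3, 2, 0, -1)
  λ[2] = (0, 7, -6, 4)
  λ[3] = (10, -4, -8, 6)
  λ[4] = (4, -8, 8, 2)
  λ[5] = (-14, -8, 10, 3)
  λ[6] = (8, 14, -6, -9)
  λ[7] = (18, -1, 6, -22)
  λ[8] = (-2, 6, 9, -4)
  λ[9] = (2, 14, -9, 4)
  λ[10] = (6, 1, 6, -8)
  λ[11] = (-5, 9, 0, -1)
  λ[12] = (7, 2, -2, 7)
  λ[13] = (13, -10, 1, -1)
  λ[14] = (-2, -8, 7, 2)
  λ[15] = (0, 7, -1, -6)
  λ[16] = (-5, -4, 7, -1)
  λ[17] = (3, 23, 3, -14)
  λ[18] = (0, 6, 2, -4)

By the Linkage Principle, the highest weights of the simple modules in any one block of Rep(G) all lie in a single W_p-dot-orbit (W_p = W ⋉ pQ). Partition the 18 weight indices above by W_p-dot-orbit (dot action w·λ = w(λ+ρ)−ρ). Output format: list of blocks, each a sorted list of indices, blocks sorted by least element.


Dynkin diagram of C (from the 6 off-diagonal −1 entries): D_4.

Folding the 18 weights λ_j+ρ into Ā_17 (reps in the given 4-coord order):

  [1] (4, 3, 1, 0)
  [2] (4, 3, 1, 0)
  [3] (1, 7, 0, 3)
  [4] (5, 7, 0, 3)
  [5] (4, 2, 2, 5)
  [6] (4, 2, 2, 5)
  [7] (4, 5, 3, 2)
  [8] (1, 7, 0, 3)
  [9] (5, 7, 0, 3)
  [10] (7, 2, 0, 7)
  [11] (1, 7, 0, 3)
  [12] (7, 2, 0, 7)
  [13] (7, 2, 0, 7)
  [14] (1, 7, 0, 3)
  [15] (4, 3, 1, 0)
  [16] (4, 3, 1, 0)
  [17] (4, 2, 2, 5)
  [18] (1, 7, 0, 3)

6 distinct reps among the 18 weights ⇒ 6 W_17-linkage classes:

[[1, 2, 15, 16], [3, 8, 11, 14, 18], [4, 9], [5, 6, 17], [7], [10, 12, 13]]


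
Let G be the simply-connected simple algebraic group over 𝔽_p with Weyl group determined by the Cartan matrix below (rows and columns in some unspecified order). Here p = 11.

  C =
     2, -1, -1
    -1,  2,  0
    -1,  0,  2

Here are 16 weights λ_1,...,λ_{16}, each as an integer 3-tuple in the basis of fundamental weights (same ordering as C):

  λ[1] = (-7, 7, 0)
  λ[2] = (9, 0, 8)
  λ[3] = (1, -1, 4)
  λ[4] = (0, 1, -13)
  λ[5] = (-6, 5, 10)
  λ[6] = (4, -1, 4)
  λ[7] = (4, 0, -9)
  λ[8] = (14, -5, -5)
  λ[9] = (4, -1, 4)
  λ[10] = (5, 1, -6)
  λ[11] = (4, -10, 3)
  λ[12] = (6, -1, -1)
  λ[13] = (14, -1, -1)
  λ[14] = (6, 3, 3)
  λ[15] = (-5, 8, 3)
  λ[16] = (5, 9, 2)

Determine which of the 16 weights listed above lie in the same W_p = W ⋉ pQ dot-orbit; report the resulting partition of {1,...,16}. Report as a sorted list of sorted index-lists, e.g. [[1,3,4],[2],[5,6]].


A_3 Cartan matrix, 3 simple roots permuted; ρ=(1,1,1).

λ_j+ρ reflected into Ā_11 (⟨·,θ^∨⟩≤11); 3-tuples as given:

  [1] (1, 2, 5);  [2] (2, 8, 0);  [3] (2, 0, 5);  [4] (2, 8, 0);  [5] (5, 0, 5);  [6] (5, 0, 5);  [7] (1, 2, 5);  [8] (7, 0, 0);  [9] (5, 0, 5);  [10] (1, 2, 5);  [11] (4, 5, 0);  [12] (7, 0, 0);  [13] (7, 0, 0);  [14] (7, 0, 0);  [15] (4, 5, 0);  [16] (1, 2, 5)

Grouping the 16 weights by Ā_11-representative: 6 linkage classes.

[[1, 7, 10, 16], [2, 4], [3], [5, 6, 9], [8, 12, 13, 14], [11, 15]]
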